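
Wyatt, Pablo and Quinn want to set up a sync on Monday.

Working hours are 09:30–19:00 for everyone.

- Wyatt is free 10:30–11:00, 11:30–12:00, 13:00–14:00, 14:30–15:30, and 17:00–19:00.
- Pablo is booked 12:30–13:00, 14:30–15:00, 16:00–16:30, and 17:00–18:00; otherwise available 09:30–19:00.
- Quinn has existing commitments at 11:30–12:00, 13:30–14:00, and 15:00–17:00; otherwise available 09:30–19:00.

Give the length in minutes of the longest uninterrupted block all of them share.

Pablo free within 09:30–19:00: 09:30–12:30, 13:00–14:30, 15:00–16:00, 16:30–17:00, 18:00–19:00.
Quinn free within 09:30–19:00: 09:30–11:30, 12:00–13:30, 14:00–15:00, 17:00–19:00.
Wyatt ∩ Pablo: 10:30–11:00, 11:30–12:00, 13:00–14:00, 15:00–15:30, 18:00–19:00.
Wyatt ∩ Pablo ∩ Quinn: 10:30–11:00, 13:00–13:30, 18:00–19:00.
Common window lengths: 30, 30, 60 min; longest is 60.

60 minutes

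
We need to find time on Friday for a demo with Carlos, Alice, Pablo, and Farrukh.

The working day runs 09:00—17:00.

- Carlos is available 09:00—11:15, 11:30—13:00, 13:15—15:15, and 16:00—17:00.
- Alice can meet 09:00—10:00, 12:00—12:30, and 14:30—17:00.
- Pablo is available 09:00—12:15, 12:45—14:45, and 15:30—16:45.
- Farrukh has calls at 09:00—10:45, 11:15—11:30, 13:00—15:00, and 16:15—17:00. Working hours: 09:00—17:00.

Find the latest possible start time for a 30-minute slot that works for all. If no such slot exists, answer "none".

Farrukh free within 09:00–17:00: 10:45–11:15, 11:30–13:00, 15:00–16:15.
Carlos ∩ Alice: 09:00–10:00, 12:00–12:30, 14:30–15:15, 16:00–17:00.
Carlos ∩ Alice ∩ Pablo: 09:00–10:00, 12:00–12:15, 14:30–14:45, 16:00–16:45.
Carlos ∩ Alice ∩ Pablo ∩ Farrukh: 12:00–12:15, 16:00–16:15.
Windows ≥ 30 min: (none).

none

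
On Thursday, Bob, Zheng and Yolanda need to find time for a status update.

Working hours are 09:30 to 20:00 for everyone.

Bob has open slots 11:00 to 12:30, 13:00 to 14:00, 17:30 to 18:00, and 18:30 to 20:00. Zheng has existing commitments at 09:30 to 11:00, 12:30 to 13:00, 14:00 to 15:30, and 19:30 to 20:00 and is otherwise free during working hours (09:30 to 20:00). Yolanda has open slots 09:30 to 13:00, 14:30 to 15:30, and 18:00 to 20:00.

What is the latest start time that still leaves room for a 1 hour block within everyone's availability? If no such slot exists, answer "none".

Zheng free within 09:30–20:00: 11:00–12:30, 13:00–14:00, 15:30–19:30.
Bob ∩ Zheng: 11:00–12:30, 13:00–14:00, 17:30–18:00, 18:30–19:30.
Bob ∩ Zheng ∩ Yolanda: 11:00–12:30, 18:30–19:30.
Windows ≥ 60 min: 11:00–12:30, 18:30–19:30.
Latest start in the last window 18:30–19:30 is 19:30 − 60 min = 18:30.

18:30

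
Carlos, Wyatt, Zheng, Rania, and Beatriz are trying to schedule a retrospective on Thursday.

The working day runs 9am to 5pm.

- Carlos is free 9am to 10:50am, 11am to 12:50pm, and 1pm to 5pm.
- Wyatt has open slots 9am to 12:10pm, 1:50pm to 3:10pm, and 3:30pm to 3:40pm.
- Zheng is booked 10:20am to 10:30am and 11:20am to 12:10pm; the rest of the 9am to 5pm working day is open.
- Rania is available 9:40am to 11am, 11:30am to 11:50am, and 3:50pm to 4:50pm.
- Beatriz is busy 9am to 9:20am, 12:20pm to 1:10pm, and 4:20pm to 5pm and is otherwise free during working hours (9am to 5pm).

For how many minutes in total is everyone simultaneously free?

60 minutes

Zheng free within 09:00–17:00: 09:00–10:20, 10:30–11:20, 12:10–17:00.
Beatriz free within 09:00–17:00: 09:20–12:20, 13:10–16:20.
Carlos ∩ Wyatt: 09:00–10:50, 11:00–12:10, 13:50–15:10, 15:30–15:40.
Carlos ∩ Wyatt ∩ Zheng: 09:00–10:20, 10:30–10:50, 11:00–11:20, 13:50–15:10, 15:30–15:40.
Carlos ∩ Wyatt ∩ Zheng ∩ Rania: 09:40–10:20, 10:30–10:50.
Carlos ∩ Wyatt ∩ Zheng ∩ Rania ∩ Beatriz: 09:40–10:20, 10:30–10:50.
Total common minutes: 40 + 20 = 60.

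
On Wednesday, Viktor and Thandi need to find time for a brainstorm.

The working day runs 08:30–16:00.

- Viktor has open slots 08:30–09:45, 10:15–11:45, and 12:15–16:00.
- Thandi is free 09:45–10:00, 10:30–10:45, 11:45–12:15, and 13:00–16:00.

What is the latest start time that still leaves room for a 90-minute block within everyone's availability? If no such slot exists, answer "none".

Viktor ∩ Thandi: 10:30–10:45, 13:00–16:00.
Windows ≥ 90 min: 13:00–16:00.
Latest start in the last window 13:00–16:00 is 16:00 − 90 min = 14:30.

14:30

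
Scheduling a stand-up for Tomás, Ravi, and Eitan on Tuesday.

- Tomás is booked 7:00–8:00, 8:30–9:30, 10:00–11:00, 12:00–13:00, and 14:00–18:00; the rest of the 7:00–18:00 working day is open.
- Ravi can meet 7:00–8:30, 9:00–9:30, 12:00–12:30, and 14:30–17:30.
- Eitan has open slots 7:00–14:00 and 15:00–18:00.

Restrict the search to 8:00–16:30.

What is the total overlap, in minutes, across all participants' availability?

30 minutes

Tomás free within 07:00–18:00: 08:00–08:30, 09:30–10:00, 11:00–12:00, 13:00–14:00.
Tomás ∩ Ravi: 08:00–08:30.
Tomás ∩ Ravi ∩ Eitan: 08:00–08:30.
Restricted to 08:00–16:30: 08:00–08:30.
Total common minutes: 30.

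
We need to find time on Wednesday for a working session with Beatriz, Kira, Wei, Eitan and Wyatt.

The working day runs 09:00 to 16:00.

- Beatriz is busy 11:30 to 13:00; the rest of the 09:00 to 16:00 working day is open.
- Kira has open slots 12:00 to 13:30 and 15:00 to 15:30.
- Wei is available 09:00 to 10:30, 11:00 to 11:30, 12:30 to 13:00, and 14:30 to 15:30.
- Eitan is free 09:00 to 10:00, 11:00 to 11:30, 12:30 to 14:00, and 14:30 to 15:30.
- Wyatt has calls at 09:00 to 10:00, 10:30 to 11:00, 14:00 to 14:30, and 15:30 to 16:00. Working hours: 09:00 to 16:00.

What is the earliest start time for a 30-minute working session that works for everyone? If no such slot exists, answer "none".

15:00

Beatriz free within 09:00–16:00: 09:00–11:30, 13:00–16:00.
Wyatt free within 09:00–16:00: 10:00–10:30, 11:00–14:00, 14:30–15:30.
Beatriz ∩ Kira: 13:00–13:30, 15:00–15:30.
Beatriz ∩ Kira ∩ Wei: 15:00–15:30.
Beatriz ∩ Kira ∩ Wei ∩ Eitan: 15:00–15:30.
Beatriz ∩ Kira ∩ Wei ∩ Eitan ∩ Wyatt: 15:00–15:30.
Windows ≥ 30 min: 15:00–15:30.
Earliest such window starts at 15:00.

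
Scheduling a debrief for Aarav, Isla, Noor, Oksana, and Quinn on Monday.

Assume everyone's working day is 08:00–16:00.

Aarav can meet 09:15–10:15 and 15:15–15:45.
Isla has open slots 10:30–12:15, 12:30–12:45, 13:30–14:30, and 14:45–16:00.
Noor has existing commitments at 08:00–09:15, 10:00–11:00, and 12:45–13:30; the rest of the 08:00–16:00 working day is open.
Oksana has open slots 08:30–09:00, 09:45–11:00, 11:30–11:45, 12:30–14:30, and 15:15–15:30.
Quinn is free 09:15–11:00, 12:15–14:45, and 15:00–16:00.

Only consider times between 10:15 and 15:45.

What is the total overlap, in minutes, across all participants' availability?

15 minutes

Noor free within 08:00–16:00: 09:15–10:00, 11:00–12:45, 13:30–16:00.
Aarav ∩ Isla: 15:15–15:45.
Aarav ∩ Isla ∩ Noor: 15:15–15:45.
Aarav ∩ Isla ∩ Noor ∩ Oksana: 15:15–15:30.
Aarav ∩ Isla ∩ Noor ∩ Oksana ∩ Quinn: 15:15–15:30.
Restricted to 10:15–15:45: 15:15–15:30.
Total common minutes: 15.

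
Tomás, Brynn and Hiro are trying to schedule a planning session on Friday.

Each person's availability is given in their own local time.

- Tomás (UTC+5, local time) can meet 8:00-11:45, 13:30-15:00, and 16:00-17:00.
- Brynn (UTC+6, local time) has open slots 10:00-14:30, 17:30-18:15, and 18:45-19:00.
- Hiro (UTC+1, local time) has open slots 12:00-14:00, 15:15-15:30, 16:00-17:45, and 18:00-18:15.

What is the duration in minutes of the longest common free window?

30 minutes

Tomás → UTC: 03:00–06:45, 08:30–10:00, 11:00–12:00.
Brynn → UTC: 04:00–08:30, 11:30–12:15, 12:45–13:00.
Hiro → UTC: 11:00–13:00, 14:15–14:30, 15:00–16:45, 17:00–17:15.
Tomás ∩ Brynn: 04:00–06:45, 11:30–12:00.
Tomás ∩ Brynn ∩ Hiro: 11:30–12:00.
Single common window of 30 minutes.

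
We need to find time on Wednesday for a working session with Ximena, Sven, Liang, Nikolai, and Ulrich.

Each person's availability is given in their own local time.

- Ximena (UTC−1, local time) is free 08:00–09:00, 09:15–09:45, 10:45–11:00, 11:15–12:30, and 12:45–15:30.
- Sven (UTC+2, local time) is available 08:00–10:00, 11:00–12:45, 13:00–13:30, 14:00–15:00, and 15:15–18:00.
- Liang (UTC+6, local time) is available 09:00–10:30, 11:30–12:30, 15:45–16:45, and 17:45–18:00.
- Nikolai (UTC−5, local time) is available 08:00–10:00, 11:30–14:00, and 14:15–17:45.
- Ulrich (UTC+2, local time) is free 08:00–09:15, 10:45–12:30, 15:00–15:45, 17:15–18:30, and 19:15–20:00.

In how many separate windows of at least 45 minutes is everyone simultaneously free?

Ximena → UTC: 09:00–10:00, 10:15–10:45, 11:45–12:00, 12:15–13:30, 13:45–16:30.
Sven → UTC: 06:00–08:00, 09:00–10:45, 11:00–11:30, 12:00–13:00, 13:15–16:00.
Liang → UTC: 03:00–04:30, 05:30–06:30, 09:45–10:45, 11:45–12:00.
Nikolai → UTC: 13:00–15:00, 16:30–19:00, 19:15–22:45.
Ulrich → UTC: 06:00–07:15, 08:45–10:30, 13:00–13:45, 15:15–16:30, 17:15–18:00.
Ximena ∩ Sven: 09:00–10:00, 10:15–10:45, 12:15–13:00, 13:15–13:30, 13:45–16:00.
Ximena ∩ Sven ∩ Liang: 09:45–10:00, 10:15–10:45.
Ximena ∩ Sven ∩ Liang ∩ Nikolai: (none).
Ximena ∩ Sven ∩ Liang ∩ Nikolai ∩ Ulrich: (none).
Windows ≥ 45 min: (none).
That's 0 windows.

0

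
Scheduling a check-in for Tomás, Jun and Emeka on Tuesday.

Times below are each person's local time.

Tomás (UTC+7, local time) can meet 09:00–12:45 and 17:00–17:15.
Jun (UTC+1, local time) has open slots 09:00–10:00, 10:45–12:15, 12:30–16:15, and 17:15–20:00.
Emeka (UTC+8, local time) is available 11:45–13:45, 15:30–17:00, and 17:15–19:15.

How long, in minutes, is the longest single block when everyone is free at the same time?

15 minutes

Tomás → UTC: 02:00–05:45, 10:00–10:15.
Jun → UTC: 08:00–09:00, 09:45–11:15, 11:30–15:15, 16:15–19:00.
Emeka → UTC: 03:45–05:45, 07:30–09:00, 09:15–11:15.
Tomás ∩ Jun: 10:00–10:15.
Tomás ∩ Jun ∩ Emeka: 10:00–10:15.
Single common window of 15 minutes.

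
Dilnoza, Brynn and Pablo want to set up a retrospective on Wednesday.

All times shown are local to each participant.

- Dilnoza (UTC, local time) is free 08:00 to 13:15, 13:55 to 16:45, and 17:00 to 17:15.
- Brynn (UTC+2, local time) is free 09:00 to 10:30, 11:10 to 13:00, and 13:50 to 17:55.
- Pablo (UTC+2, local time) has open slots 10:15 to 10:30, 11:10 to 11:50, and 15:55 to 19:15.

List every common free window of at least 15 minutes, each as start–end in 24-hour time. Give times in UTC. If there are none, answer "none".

Dilnoza → UTC: 08:00–13:15, 13:55–16:45, 17:00–17:15.
Brynn → UTC: 07:00–08:30, 09:10–11:00, 11:50–15:55.
Pablo → UTC: 08:15–08:30, 09:10–09:50, 13:55–17:15.
Dilnoza ∩ Brynn: 08:00–08:30, 09:10–11:00, 11:50–13:15, 13:55–15:55.
Dilnoza ∩ Brynn ∩ Pablo: 08:15–08:30, 09:10–09:50, 13:55–15:55.
Windows ≥ 15 min: 08:15–08:30, 09:10–09:50, 13:55–15:55.

08:15–08:30, 09:10–09:50, 13:55–15:55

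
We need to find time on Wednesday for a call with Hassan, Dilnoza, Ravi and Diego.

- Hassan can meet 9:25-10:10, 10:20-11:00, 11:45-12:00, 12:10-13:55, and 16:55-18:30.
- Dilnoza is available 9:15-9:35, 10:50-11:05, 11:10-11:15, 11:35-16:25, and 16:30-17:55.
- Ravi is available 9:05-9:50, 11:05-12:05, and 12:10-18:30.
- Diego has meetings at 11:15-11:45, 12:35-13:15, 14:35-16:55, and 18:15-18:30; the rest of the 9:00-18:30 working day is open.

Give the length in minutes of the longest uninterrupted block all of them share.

Diego free within 09:00–18:30: 09:00–11:15, 11:45–12:35, 13:15–14:35, 16:55–18:15.
Hassan ∩ Dilnoza: 09:25–09:35, 10:50–11:00, 11:45–12:00, 12:10–13:55, 16:55–17:55.
Hassan ∩ Dilnoza ∩ Ravi: 09:25–09:35, 11:45–12:00, 12:10–13:55, 16:55–17:55.
Hassan ∩ Dilnoza ∩ Ravi ∩ Diego: 09:25–09:35, 11:45–12:00, 12:10–12:35, 13:15–13:55, 16:55–17:55.
Common window lengths: 10, 15, 25, 40, 60 min; longest is 60.

60 minutes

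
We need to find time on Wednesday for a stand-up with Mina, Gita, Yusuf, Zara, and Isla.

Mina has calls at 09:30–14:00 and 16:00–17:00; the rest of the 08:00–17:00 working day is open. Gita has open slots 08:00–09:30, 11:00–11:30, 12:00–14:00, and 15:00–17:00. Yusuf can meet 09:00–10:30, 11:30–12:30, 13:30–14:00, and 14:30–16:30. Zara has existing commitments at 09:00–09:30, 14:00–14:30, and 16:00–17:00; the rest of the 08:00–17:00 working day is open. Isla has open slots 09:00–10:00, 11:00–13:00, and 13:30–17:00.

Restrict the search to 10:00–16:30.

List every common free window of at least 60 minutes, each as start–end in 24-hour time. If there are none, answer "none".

15:00–16:00

Mina free within 08:00–17:00: 08:00–09:30, 14:00–16:00.
Zara free within 08:00–17:00: 08:00–09:00, 09:30–14:00, 14:30–16:00.
Mina ∩ Gita: 08:00–09:30, 15:00–16:00.
Mina ∩ Gita ∩ Yusuf: 09:00–09:30, 15:00–16:00.
Mina ∩ Gita ∩ Yusuf ∩ Zara: 15:00–16:00.
Mina ∩ Gita ∩ Yusuf ∩ Zara ∩ Isla: 15:00–16:00.
Restricted to 10:00–16:30: 15:00–16:00.
Windows ≥ 60 min: 15:00–16:00.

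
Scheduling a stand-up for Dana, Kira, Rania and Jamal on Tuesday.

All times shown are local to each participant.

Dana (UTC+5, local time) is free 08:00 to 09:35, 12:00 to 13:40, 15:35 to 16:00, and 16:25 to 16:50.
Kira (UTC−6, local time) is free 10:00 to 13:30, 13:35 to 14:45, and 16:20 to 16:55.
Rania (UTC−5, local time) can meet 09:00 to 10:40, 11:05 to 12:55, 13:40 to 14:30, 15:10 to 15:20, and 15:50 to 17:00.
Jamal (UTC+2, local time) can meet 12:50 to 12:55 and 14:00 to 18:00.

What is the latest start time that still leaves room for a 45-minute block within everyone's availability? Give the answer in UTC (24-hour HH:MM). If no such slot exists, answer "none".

none

Dana → UTC: 03:00–04:35, 07:00–08:40, 10:35–11:00, 11:25–11:50.
Kira → UTC: 16:00–19:30, 19:35–20:45, 22:20–22:55.
Rania → UTC: 14:00–15:40, 16:05–17:55, 18:40–19:30, 20:10–20:20, 20:50–22:00.
Jamal → UTC: 10:50–10:55, 12:00–16:00.
Dana ∩ Kira: (none).
Dana ∩ Kira ∩ Rania: (none).
Dana ∩ Kira ∩ Rania ∩ Jamal: (none).
Windows ≥ 45 min: (none).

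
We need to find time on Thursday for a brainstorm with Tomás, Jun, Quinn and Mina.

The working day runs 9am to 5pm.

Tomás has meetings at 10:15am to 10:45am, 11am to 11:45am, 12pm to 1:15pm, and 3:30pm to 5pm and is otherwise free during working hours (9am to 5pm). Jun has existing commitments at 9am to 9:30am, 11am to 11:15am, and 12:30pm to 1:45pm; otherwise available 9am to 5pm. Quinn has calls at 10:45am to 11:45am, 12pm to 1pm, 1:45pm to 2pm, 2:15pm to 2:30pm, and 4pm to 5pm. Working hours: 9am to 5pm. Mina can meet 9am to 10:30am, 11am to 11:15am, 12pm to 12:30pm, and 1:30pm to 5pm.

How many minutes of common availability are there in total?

Tomás free within 09:00–17:00: 09:00–10:15, 10:45–11:00, 11:45–12:00, 13:15–15:30.
Jun free within 09:00–17:00: 09:30–11:00, 11:15–12:30, 13:45–17:00.
Quinn free within 09:00–17:00: 09:00–10:45, 11:45–12:00, 13:00–13:45, 14:00–14:15, 14:30–16:00.
Tomás ∩ Jun: 09:30–10:15, 10:45–11:00, 11:45–12:00, 13:45–15:30.
Tomás ∩ Jun ∩ Quinn: 09:30–10:15, 11:45–12:00, 14:00–14:15, 14:30–15:30.
Tomás ∩ Jun ∩ Quinn ∩ Mina: 09:30–10:15, 14:00–14:15, 14:30–15:30.
Total common minutes: 45 + 15 + 60 = 120.

120 minutes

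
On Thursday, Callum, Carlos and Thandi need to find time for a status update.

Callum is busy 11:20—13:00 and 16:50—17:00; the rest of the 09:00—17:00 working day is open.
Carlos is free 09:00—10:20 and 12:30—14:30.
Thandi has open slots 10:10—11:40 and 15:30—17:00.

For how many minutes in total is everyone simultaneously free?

10 minutes

Callum free within 09:00–17:00: 09:00–11:20, 13:00–16:50.
Callum ∩ Carlos: 09:00–10:20, 13:00–14:30.
Callum ∩ Carlos ∩ Thandi: 10:10–10:20.
Total common minutes: 10.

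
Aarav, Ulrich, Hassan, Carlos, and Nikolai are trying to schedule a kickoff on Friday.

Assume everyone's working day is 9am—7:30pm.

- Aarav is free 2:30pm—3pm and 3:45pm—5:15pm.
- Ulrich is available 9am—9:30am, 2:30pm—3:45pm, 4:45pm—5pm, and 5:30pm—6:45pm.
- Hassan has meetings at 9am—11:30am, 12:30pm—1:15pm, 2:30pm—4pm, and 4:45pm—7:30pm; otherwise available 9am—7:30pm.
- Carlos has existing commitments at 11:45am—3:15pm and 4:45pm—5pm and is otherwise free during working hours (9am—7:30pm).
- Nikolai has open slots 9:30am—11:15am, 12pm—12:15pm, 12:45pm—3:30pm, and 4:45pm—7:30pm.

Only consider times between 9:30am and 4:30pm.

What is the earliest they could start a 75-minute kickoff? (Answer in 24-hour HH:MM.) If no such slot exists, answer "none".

none

Hassan free within 09:00–19:30: 11:30–12:30, 13:15–14:30, 16:00–16:45.
Carlos free within 09:00–19:30: 09:00–11:45, 15:15–16:45, 17:00–19:30.
Aarav ∩ Ulrich: 14:30–15:00, 16:45–17:00.
Aarav ∩ Ulrich ∩ Hassan: (none).
Aarav ∩ Ulrich ∩ Hassan ∩ Carlos: (none).
Aarav ∩ Ulrich ∩ Hassan ∩ Carlos ∩ Nikolai: (none).
Restricted to 09:30–16:30: (none).
Windows ≥ 75 min: (none).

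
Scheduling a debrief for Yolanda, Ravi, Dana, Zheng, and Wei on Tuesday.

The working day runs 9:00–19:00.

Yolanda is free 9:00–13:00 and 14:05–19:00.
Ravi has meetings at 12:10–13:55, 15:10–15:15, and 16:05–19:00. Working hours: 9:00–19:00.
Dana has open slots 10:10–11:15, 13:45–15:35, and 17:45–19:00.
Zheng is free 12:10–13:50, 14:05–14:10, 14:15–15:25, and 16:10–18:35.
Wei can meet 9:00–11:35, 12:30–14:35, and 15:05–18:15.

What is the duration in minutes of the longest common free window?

20 minutes

Ravi free within 09:00–19:00: 09:00–12:10, 13:55–15:10, 15:15–16:05.
Yolanda ∩ Ravi: 09:00–12:10, 14:05–15:10, 15:15–16:05.
Yolanda ∩ Ravi ∩ Dana: 10:10–11:15, 14:05–15:10, 15:15–15:35.
Yolanda ∩ Ravi ∩ Dana ∩ Zheng: 14:05–14:10, 14:15–15:10, 15:15–15:25.
Yolanda ∩ Ravi ∩ Dana ∩ Zheng ∩ Wei: 14:05–14:10, 14:15–14:35, 15:05–15:10, 15:15–15:25.
Common window lengths: 5, 20, 5, 10 min; longest is 20.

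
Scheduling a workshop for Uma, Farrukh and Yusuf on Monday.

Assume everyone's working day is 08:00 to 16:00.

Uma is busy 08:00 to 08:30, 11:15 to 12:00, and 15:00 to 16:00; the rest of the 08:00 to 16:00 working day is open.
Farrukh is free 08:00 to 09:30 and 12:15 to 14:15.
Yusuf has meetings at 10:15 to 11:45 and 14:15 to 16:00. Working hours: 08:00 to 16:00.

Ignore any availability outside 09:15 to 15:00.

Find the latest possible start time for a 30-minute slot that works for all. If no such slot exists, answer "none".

Uma free within 08:00–16:00: 08:30–11:15, 12:00–15:00.
Yusuf free within 08:00–16:00: 08:00–10:15, 11:45–14:15.
Uma ∩ Farrukh: 08:30–09:30, 12:15–14:15.
Uma ∩ Farrukh ∩ Yusuf: 08:30–09:30, 12:15–14:15.
Restricted to 09:15–15:00: 09:15–09:30, 12:15–14:15.
Windows ≥ 30 min: 12:15–14:15.
Latest start in the last window 12:15–14:15 is 14:15 − 30 min = 13:45.

13:45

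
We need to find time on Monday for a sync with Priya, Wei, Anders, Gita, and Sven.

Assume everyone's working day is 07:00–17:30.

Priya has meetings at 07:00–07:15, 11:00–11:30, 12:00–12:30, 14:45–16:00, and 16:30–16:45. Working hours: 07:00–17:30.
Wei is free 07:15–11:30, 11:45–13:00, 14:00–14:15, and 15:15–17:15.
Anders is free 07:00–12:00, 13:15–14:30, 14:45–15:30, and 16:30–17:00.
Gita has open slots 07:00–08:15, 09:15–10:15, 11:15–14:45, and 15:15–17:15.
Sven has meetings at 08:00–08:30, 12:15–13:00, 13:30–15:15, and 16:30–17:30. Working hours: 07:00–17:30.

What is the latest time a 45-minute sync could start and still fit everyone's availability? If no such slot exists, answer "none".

09:30

Priya free within 07:00–17:30: 07:15–11:00, 11:30–12:00, 12:30–14:45, 16:00–16:30, 16:45–17:30.
Sven free within 07:00–17:30: 07:00–08:00, 08:30–12:15, 13:00–13:30, 15:15–16:30.
Priya ∩ Wei: 07:15–11:00, 11:45–12:00, 12:30–13:00, 14:00–14:15, 16:00–16:30, 16:45–17:15.
Priya ∩ Wei ∩ Anders: 07:15–11:00, 11:45–12:00, 14:00–14:15, 16:45–17:00.
Priya ∩ Wei ∩ Anders ∩ Gita: 07:15–08:15, 09:15–10:15, 11:45–12:00, 14:00–14:15, 16:45–17:00.
Priya ∩ Wei ∩ Anders ∩ Gita ∩ Sven: 07:15–08:00, 09:15–10:15, 11:45–12:00.
Windows ≥ 45 min: 07:15–08:00, 09:15–10:15.
Latest start in the last window 09:15–10:15 is 10:15 − 45 min = 09:30.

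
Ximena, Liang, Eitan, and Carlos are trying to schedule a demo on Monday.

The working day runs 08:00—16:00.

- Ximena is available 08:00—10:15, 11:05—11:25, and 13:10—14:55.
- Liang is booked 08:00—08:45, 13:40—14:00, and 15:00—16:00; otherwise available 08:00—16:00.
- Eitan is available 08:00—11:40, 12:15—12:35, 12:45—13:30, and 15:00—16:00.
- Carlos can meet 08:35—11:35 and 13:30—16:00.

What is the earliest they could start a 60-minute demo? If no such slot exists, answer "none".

Liang free within 08:00–16:00: 08:45–13:40, 14:00–15:00.
Ximena ∩ Liang: 08:45–10:15, 11:05–11:25, 13:10–13:40, 14:00–14:55.
Ximena ∩ Liang ∩ Eitan: 08:45–10:15, 11:05–11:25, 13:10–13:30.
Ximena ∩ Liang ∩ Eitan ∩ Carlos: 08:45–10:15, 11:05–11:25.
Windows ≥ 60 min: 08:45–10:15.
Earliest such window starts at 08:45.

08:45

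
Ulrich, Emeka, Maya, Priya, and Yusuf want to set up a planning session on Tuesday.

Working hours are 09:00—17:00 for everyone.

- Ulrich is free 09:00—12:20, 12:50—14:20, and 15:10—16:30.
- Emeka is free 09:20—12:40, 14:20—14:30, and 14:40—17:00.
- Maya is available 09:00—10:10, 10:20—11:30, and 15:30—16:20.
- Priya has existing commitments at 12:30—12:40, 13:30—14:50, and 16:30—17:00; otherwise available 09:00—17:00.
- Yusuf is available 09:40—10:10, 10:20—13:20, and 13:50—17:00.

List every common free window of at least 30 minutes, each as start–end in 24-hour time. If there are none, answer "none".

09:40–10:10, 10:20–11:30, 15:30–16:20

Priya free within 09:00–17:00: 09:00–12:30, 12:40–13:30, 14:50–16:30.
Ulrich ∩ Emeka: 09:20–12:20, 15:10–16:30.
Ulrich ∩ Emeka ∩ Maya: 09:20–10:10, 10:20–11:30, 15:30–16:20.
Ulrich ∩ Emeka ∩ Maya ∩ Priya: 09:20–10:10, 10:20–11:30, 15:30–16:20.
Ulrich ∩ Emeka ∩ Maya ∩ Priya ∩ Yusuf: 09:40–10:10, 10:20–11:30, 15:30–16:20.
Windows ≥ 30 min: 09:40–10:10, 10:20–11:30, 15:30–16:20.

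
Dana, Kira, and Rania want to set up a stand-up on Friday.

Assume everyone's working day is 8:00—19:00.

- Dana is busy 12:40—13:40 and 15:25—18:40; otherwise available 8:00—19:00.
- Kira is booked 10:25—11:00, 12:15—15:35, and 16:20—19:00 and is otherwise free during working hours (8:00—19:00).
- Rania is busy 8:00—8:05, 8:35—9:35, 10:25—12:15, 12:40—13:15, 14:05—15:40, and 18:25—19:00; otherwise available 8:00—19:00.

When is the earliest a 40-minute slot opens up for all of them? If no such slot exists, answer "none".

09:35

Dana free within 08:00–19:00: 08:00–12:40, 13:40–15:25, 18:40–19:00.
Kira free within 08:00–19:00: 08:00–10:25, 11:00–12:15, 15:35–16:20.
Rania free within 08:00–19:00: 08:05–08:35, 09:35–10:25, 12:15–12:40, 13:15–14:05, 15:40–18:25.
Dana ∩ Kira: 08:00–10:25, 11:00–12:15.
Dana ∩ Kira ∩ Rania: 08:05–08:35, 09:35–10:25.
Windows ≥ 40 min: 09:35–10:25.
Earliest such window starts at 09:35.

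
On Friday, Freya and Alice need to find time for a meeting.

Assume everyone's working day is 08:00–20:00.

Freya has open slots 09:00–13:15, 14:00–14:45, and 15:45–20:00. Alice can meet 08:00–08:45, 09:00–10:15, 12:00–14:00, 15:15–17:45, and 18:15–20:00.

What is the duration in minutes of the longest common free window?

Freya ∩ Alice: 09:00–10:15, 12:00–13:15, 15:45–17:45, 18:15–20:00.
Common window lengths: 75, 75, 120, 105 min; longest is 120.

120 minutes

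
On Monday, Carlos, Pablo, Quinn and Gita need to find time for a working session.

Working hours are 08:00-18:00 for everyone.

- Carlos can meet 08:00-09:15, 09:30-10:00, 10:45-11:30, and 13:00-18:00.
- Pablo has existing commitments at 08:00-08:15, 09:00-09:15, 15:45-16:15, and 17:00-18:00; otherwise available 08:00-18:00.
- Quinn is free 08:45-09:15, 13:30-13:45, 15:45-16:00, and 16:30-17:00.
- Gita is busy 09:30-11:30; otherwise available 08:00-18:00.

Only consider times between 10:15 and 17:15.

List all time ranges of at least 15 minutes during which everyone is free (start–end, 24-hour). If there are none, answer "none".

Pablo free within 08:00–18:00: 08:15–09:00, 09:15–15:45, 16:15–17:00.
Gita free within 08:00–18:00: 08:00–09:30, 11:30–18:00.
Carlos ∩ Pablo: 08:15–09:00, 09:30–10:00, 10:45–11:30, 13:00–15:45, 16:15–17:00.
Carlos ∩ Pablo ∩ Quinn: 08:45–09:00, 13:30–13:45, 16:30–17:00.
Carlos ∩ Pablo ∩ Quinn ∩ Gita: 08:45–09:00, 13:30–13:45, 16:30–17:00.
Restricted to 10:15–17:15: 13:30–13:45, 16:30–17:00.
Windows ≥ 15 min: 13:30–13:45, 16:30–17:00.

13:30–13:45, 16:30–17:00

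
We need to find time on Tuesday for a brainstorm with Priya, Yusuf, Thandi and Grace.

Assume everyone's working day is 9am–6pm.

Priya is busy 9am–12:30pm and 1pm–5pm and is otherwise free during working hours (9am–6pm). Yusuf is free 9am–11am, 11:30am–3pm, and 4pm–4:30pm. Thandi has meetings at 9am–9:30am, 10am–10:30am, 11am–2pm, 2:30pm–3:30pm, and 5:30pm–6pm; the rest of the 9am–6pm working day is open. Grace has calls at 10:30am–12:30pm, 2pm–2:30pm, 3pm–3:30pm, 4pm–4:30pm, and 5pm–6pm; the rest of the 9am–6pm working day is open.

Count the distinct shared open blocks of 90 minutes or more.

Priya free within 09:00–18:00: 12:30–13:00, 17:00–18:00.
Thandi free within 09:00–18:00: 09:30–10:00, 10:30–11:00, 14:00–14:30, 15:30–17:30.
Grace free within 09:00–18:00: 09:00–10:30, 12:30–14:00, 14:30–15:00, 15:30–16:00, 16:30–17:00.
Priya ∩ Yusuf: 12:30–13:00.
Priya ∩ Yusuf ∩ Thandi: (none).
Priya ∩ Yusuf ∩ Thandi ∩ Grace: (none).
Windows ≥ 90 min: (none).
That's 0 windows.

0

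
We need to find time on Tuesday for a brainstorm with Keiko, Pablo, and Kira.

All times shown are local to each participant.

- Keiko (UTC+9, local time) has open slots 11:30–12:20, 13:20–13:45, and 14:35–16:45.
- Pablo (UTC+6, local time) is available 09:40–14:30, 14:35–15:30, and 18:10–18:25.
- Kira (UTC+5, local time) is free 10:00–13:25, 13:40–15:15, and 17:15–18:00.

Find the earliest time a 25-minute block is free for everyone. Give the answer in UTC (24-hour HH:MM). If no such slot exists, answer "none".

05:35

Keiko → UTC: 02:30–03:20, 04:20–04:45, 05:35–07:45.
Pablo → UTC: 03:40–08:30, 08:35–09:30, 12:10–12:25.
Kira → UTC: 05:00–08:25, 08:40–10:15, 12:15–13:00.
Keiko ∩ Pablo: 04:20–04:45, 05:35–07:45.
Keiko ∩ Pablo ∩ Kira: 05:35–07:45.
Windows ≥ 25 min: 05:35–07:45.
Earliest such window starts at 05:35.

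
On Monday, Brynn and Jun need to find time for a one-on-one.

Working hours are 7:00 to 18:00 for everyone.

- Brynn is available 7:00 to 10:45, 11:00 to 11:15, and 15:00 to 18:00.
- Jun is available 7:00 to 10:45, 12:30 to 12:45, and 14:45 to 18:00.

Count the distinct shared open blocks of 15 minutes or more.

2

Brynn ∩ Jun: 07:00–10:45, 15:00–18:00.
Windows ≥ 15 min: 07:00–10:45, 15:00–18:00.
That's 2 windows.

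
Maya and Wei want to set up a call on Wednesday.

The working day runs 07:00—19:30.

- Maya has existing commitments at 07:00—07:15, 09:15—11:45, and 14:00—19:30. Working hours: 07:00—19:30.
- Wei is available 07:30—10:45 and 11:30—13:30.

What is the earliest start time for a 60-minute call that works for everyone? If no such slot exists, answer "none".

07:30

Maya free within 07:00–19:30: 07:15–09:15, 11:45–14:00.
Maya ∩ Wei: 07:30–09:15, 11:45–13:30.
Windows ≥ 60 min: 07:30–09:15, 11:45–13:30.
Earliest such window starts at 07:30.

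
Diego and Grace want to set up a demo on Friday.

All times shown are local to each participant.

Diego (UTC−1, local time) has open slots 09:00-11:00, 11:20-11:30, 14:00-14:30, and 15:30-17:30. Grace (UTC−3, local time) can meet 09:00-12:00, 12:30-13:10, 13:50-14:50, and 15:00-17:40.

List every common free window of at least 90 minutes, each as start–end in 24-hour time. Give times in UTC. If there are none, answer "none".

none

Diego → UTC: 10:00–12:00, 12:20–12:30, 15:00–15:30, 16:30–18:30.
Grace → UTC: 12:00–15:00, 15:30–16:10, 16:50–17:50, 18:00–20:40.
Diego ∩ Grace: 12:20–12:30, 16:50–17:50, 18:00–18:30.
Windows ≥ 90 min: (none).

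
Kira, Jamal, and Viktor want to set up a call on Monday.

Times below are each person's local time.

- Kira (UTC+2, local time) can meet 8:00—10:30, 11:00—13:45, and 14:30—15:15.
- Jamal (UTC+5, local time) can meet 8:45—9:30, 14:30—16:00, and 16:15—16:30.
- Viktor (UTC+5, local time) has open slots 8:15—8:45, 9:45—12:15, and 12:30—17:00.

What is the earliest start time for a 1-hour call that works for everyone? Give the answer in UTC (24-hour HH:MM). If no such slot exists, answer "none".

Kira → UTC: 06:00–08:30, 09:00–11:45, 12:30–13:15.
Jamal → UTC: 03:45–04:30, 09:30–11:00, 11:15–11:30.
Viktor → UTC: 03:15–03:45, 04:45–07:15, 07:30–12:00.
Kira ∩ Jamal: 09:30–11:00, 11:15–11:30.
Kira ∩ Jamal ∩ Viktor: 09:30–11:00, 11:15–11:30.
Windows ≥ 60 min: 09:30–11:00.
Earliest such window starts at 09:30.

09:30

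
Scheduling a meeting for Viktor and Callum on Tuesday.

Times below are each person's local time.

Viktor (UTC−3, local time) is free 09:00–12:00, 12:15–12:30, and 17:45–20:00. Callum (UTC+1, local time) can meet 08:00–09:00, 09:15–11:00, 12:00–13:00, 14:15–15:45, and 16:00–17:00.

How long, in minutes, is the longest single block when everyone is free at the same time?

Viktor → UTC: 12:00–15:00, 15:15–15:30, 20:45–23:00.
Callum → UTC: 07:00–08:00, 08:15–10:00, 11:00–12:00, 13:15–14:45, 15:00–16:00.
Viktor ∩ Callum: 13:15–14:45, 15:15–15:30.
Common window lengths: 90, 15 min; longest is 90.

90 minutes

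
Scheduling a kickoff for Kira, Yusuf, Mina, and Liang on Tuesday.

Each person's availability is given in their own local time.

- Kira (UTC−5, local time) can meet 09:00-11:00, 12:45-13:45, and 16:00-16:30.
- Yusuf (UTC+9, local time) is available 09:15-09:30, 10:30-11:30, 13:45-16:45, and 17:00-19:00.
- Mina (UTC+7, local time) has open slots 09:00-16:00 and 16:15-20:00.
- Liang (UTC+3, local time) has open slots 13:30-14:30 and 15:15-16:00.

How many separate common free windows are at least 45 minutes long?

Kira → UTC: 14:00–16:00, 17:45–18:45, 21:00–21:30.
Yusuf → UTC: 00:15–00:30, 01:30–02:30, 04:45–07:45, 08:00–10:00.
Mina → UTC: 02:00–09:00, 09:15–13:00.
Liang → UTC: 10:30–11:30, 12:15–13:00.
Kira ∩ Yusuf: (none).
Kira ∩ Yusuf ∩ Mina: (none).
Kira ∩ Yusuf ∩ Mina ∩ Liang: (none).
Windows ≥ 45 min: (none).
That's 0 windows.

0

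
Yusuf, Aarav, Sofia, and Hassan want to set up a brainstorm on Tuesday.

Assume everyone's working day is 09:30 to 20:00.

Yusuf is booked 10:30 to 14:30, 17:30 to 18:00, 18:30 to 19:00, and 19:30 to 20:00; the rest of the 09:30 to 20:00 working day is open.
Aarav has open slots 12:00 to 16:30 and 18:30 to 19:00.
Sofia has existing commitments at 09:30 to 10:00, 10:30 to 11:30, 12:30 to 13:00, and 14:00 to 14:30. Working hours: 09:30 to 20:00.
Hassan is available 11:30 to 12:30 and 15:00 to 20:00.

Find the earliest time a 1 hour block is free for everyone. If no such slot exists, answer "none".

Yusuf free within 09:30–20:00: 09:30–10:30, 14:30–17:30, 18:00–18:30, 19:00–19:30.
Sofia free within 09:30–20:00: 10:00–10:30, 11:30–12:30, 13:00–14:00, 14:30–20:00.
Yusuf ∩ Aarav: 14:30–16:30.
Yusuf ∩ Aarav ∩ Sofia: 14:30–16:30.
Yusuf ∩ Aarav ∩ Sofia ∩ Hassan: 15:00–16:30.
Windows ≥ 60 min: 15:00–16:30.
Earliest such window starts at 15:00.

15:00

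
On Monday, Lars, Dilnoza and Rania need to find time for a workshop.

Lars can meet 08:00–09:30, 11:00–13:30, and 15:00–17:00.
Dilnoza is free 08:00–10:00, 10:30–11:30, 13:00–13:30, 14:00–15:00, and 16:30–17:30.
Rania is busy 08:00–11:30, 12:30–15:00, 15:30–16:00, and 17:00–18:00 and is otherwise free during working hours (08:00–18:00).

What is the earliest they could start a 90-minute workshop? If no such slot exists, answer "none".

Rania free within 08:00–18:00: 11:30–12:30, 15:00–15:30, 16:00–17:00.
Lars ∩ Dilnoza: 08:00–09:30, 11:00–11:30, 13:00–13:30, 16:30–17:00.
Lars ∩ Dilnoza ∩ Rania: 16:30–17:00.
Windows ≥ 90 min: (none).

none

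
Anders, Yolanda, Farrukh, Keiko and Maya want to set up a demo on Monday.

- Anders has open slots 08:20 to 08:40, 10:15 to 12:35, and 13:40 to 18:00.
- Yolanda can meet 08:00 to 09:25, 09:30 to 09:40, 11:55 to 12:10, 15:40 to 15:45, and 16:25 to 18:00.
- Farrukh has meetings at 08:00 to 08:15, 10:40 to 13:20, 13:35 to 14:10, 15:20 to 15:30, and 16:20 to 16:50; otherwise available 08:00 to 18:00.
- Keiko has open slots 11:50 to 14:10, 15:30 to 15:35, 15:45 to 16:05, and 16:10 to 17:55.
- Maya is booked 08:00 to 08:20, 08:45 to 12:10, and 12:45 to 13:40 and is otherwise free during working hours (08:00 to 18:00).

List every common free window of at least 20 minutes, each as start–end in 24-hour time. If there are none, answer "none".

Farrukh free within 08:00–18:00: 08:15–10:40, 13:20–13:35, 14:10–15:20, 15:30–16:20, 16:50–18:00.
Maya free within 08:00–18:00: 08:20–08:45, 12:10–12:45, 13:40–18:00.
Anders ∩ Yolanda: 08:20–08:40, 11:55–12:10, 15:40–15:45, 16:25–18:00.
Anders ∩ Yolanda ∩ Farrukh: 08:20–08:40, 15:40–15:45, 16:50–18:00.
Anders ∩ Yolanda ∩ Farrukh ∩ Keiko: 16:50–17:55.
Anders ∩ Yolanda ∩ Farrukh ∩ Keiko ∩ Maya: 16:50–17:55.
Windows ≥ 20 min: 16:50–17:55.

16:50–17:55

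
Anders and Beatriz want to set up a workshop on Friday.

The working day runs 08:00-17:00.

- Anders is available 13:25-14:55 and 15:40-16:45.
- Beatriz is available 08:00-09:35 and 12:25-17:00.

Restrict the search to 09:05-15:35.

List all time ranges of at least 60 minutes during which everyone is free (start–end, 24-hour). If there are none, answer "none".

Anders ∩ Beatriz: 13:25–14:55, 15:40–16:45.
Restricted to 09:05–15:35: 13:25–14:55.
Windows ≥ 60 min: 13:25–14:55.

13:25–14:55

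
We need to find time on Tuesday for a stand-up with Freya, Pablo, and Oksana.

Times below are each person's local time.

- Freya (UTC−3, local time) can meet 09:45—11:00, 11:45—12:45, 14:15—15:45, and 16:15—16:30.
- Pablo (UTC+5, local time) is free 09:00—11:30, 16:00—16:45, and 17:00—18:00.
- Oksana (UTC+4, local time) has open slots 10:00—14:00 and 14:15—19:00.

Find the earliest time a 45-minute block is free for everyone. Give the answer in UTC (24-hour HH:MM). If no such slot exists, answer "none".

Freya → UTC: 12:45–14:00, 14:45–15:45, 17:15–18:45, 19:15–19:30.
Pablo → UTC: 04:00–06:30, 11:00–11:45, 12:00–13:00.
Oksana → UTC: 06:00–10:00, 10:15–15:00.
Freya ∩ Pablo: 12:45–13:00.
Freya ∩ Pablo ∩ Oksana: 12:45–13:00.
Windows ≥ 45 min: (none).

none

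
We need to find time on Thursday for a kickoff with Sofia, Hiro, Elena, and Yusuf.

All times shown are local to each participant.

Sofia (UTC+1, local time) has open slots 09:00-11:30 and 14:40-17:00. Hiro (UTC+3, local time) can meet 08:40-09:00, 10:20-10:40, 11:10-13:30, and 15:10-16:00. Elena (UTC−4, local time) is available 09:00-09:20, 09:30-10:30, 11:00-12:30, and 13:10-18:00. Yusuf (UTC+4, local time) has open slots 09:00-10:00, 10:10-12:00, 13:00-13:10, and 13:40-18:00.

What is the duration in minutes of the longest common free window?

Sofia → UTC: 08:00–10:30, 13:40–16:00.
Hiro → UTC: 05:40–06:00, 07:20–07:40, 08:10–10:30, 12:10–13:00.
Elena → UTC: 13:00–13:20, 13:30–14:30, 15:00–16:30, 17:10–22:00.
Yusuf → UTC: 05:00–06:00, 06:10–08:00, 09:00–09:10, 09:40–14:00.
Sofia ∩ Hiro: 08:10–10:30.
Sofia ∩ Hiro ∩ Elena: (none).
Sofia ∩ Hiro ∩ Elena ∩ Yusuf: (none).
No common window.

0 minutes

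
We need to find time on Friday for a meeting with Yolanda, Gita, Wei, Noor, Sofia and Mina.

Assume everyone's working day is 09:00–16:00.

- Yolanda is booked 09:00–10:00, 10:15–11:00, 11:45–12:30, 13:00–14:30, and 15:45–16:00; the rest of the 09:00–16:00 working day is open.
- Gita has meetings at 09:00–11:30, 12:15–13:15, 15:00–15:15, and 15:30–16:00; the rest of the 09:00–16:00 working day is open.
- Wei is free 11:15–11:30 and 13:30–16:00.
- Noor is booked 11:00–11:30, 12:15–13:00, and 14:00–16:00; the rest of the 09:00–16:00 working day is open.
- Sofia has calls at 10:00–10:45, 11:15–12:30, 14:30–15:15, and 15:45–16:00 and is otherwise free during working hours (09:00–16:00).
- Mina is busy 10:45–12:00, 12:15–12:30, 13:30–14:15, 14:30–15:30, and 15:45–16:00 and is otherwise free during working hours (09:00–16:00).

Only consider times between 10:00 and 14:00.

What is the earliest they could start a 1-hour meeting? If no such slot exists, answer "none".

none

Yolanda free within 09:00–16:00: 10:00–10:15, 11:00–11:45, 12:30–13:00, 14:30–15:45.
Gita free within 09:00–16:00: 11:30–12:15, 13:15–15:00, 15:15–15:30.
Noor free within 09:00–16:00: 09:00–11:00, 11:30–12:15, 13:00–14:00.
Sofia free within 09:00–16:00: 09:00–10:00, 10:45–11:15, 12:30–14:30, 15:15–15:45.
Mina free within 09:00–16:00: 09:00–10:45, 12:00–12:15, 12:30–13:30, 14:15–14:30, 15:30–15:45.
Yolanda ∩ Gita: 11:30–11:45, 14:30–15:00, 15:15–15:30.
Yolanda ∩ Gita ∩ Wei: 14:30–15:00, 15:15–15:30.
Yolanda ∩ Gita ∩ Wei ∩ Noor: (none).
Yolanda ∩ Gita ∩ Wei ∩ Noor ∩ Sofia: (none).
Yolanda ∩ Gita ∩ Wei ∩ Noor ∩ Sofia ∩ Mina: (none).
Restricted to 10:00–14:00: (none).
Windows ≥ 60 min: (none).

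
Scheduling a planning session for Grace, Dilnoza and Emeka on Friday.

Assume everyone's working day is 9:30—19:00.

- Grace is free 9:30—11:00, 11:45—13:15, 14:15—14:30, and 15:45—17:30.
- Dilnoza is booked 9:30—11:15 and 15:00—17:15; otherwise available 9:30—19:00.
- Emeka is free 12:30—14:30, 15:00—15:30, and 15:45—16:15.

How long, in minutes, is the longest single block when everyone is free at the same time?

Dilnoza free within 09:30–19:00: 11:15–15:00, 17:15–19:00.
Grace ∩ Dilnoza: 11:45–13:15, 14:15–14:30, 17:15–17:30.
Grace ∩ Dilnoza ∩ Emeka: 12:30–13:15, 14:15–14:30.
Common window lengths: 45, 15 min; longest is 45.

45 minutes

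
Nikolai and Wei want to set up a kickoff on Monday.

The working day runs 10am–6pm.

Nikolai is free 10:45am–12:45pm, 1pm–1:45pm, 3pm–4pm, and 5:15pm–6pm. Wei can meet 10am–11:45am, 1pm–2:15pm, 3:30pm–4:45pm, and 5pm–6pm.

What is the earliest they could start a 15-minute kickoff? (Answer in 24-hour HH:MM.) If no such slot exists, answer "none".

Nikolai ∩ Wei: 10:45–11:45, 13:00–13:45, 15:30–16:00, 17:15–18:00.
Windows ≥ 15 min: 10:45–11:45, 13:00–13:45, 15:30–16:00, 17:15–18:00.
Earliest such window starts at 10:45.

10:45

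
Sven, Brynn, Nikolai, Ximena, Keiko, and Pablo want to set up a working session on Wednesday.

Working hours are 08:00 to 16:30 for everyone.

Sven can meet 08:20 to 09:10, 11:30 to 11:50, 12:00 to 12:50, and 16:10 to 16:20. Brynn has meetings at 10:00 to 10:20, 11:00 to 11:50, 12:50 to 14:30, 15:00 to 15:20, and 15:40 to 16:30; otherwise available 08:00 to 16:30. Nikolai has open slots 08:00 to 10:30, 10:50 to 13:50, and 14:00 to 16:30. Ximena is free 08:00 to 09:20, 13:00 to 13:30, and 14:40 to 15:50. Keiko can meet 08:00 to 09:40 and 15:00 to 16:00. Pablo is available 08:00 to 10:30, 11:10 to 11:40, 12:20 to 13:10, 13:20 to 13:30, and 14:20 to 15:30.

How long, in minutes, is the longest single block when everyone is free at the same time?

50 minutes

Brynn free within 08:00–16:30: 08:00–10:00, 10:20–11:00, 11:50–12:50, 14:30–15:00, 15:20–15:40.
Sven ∩ Brynn: 08:20–09:10, 12:00–12:50.
Sven ∩ Brynn ∩ Nikolai: 08:20–09:10, 12:00–12:50.
Sven ∩ Brynn ∩ Nikolai ∩ Ximena: 08:20–09:10.
Sven ∩ Brynn ∩ Nikolai ∩ Ximena ∩ Keiko: 08:20–09:10.
Sven ∩ Brynn ∩ Nikolai ∩ Ximena ∩ Keiko ∩ Pablo: 08:20–09:10.
Single common window of 50 minutes.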